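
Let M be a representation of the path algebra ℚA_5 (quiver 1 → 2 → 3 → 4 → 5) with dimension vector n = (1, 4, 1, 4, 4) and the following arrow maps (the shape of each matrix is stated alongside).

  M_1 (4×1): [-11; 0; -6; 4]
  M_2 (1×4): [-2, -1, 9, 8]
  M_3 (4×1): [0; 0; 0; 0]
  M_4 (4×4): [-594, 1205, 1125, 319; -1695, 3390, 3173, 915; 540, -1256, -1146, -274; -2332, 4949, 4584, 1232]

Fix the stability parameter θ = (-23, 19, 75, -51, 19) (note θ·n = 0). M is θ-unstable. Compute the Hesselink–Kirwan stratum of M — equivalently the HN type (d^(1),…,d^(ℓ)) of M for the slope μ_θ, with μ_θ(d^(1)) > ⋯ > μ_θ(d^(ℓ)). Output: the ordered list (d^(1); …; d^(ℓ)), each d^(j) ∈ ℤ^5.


Barcode: M ≅ I[1,2], I[2,2]^2, I[2,3], I[4,5]^4. HN layers by μ_θ (4 steps, strictly decreasing):
  μ^(1)=75; μ^(2)=19; μ^(3)=-23; μ^(4)=-51

((0, 0, 1, 0, 0); (0, 4, 0, 0, 4); (1, 0, 0, 0, 0); (0, 0, 0, 4, 0))


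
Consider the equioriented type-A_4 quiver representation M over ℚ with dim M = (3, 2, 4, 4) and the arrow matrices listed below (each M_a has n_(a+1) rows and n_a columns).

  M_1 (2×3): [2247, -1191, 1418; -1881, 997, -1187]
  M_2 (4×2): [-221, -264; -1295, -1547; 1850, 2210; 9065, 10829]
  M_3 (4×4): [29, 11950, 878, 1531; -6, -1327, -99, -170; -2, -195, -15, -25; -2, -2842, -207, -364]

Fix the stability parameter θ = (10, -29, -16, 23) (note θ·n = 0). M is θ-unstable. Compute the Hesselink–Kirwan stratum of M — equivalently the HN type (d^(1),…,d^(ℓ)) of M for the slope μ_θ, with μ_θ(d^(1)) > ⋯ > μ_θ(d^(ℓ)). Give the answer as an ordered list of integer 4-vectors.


Via rank(M_{q-1}∘⋯∘M_p): M ≅ I[1,1], I[1,4]^2, I[3,4]^2.
μ_θ-semistable layers: μ^(1)=23; μ^(2)=10; μ^(3)=-35/3; μ^(4)=-16

((0, 0, 0, 4); (1, 0, 0, 0); (2, 2, 2, 0); (0, 0, 2, 0))


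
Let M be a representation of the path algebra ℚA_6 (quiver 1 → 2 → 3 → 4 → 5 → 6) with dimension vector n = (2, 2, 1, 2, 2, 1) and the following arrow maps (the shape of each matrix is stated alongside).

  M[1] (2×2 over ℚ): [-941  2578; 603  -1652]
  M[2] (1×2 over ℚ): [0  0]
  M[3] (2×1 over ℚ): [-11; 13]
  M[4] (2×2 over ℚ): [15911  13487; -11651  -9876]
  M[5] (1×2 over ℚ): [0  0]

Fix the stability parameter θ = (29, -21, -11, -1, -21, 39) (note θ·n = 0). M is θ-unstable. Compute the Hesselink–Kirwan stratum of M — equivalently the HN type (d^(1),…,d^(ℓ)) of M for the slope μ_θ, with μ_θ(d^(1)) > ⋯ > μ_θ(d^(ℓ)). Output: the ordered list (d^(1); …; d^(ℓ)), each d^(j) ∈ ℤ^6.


Via rank(M_{q-1}∘⋯∘M_p): M ≅ I[1,2]^2, I[3,5], I[4,5], I[6,6].
μ_θ-semistable layers: μ^(1)=39; μ^(2)=4; μ^(3)=-11

((0, 0, 0, 0, 0, 1); (2, 2, 0, 0, 0, 0); (0, 0, 1, 2, 2, 0))


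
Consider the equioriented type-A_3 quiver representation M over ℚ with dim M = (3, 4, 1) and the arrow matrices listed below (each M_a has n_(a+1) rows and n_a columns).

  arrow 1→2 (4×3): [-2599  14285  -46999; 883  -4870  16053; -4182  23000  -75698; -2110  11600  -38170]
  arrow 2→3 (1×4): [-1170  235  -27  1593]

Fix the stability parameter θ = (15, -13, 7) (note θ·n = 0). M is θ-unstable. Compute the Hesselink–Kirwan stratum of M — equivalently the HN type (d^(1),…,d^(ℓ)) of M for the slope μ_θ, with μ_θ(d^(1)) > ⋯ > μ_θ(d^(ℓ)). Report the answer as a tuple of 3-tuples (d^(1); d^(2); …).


Interval decomposition of M: I[1,1], I[1,2], I[1,3], I[2,2]^2.
HN type (ℓ=4): μ^(1)=15; μ^(2)=7; μ^(3)=1; μ^(4)=-13

((1, 0, 0); (0, 0, 1); (2, 2, 0); (0, 2, 0))


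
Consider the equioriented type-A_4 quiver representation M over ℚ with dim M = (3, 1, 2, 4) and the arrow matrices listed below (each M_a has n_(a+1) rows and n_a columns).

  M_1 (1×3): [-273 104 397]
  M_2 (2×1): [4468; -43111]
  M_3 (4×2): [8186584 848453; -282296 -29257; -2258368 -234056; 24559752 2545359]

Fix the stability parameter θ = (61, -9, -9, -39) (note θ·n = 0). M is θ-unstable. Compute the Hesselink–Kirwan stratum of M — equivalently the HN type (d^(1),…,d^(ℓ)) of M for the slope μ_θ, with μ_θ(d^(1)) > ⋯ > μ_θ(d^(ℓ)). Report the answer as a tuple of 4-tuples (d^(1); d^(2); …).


Barcode: M ≅ I[1,1]^2, I[1,4], I[3,3], I[4,4]^3. HN layers by μ_θ (4 steps, strictly decreasing):
  μ^(1)=61; μ^(2)=1; μ^(3)=-9; μ^(4)=-39

((2, 0, 0, 0); (1, 1, 1, 1); (0, 0, 1, 0); (0, 0, 0, 3))


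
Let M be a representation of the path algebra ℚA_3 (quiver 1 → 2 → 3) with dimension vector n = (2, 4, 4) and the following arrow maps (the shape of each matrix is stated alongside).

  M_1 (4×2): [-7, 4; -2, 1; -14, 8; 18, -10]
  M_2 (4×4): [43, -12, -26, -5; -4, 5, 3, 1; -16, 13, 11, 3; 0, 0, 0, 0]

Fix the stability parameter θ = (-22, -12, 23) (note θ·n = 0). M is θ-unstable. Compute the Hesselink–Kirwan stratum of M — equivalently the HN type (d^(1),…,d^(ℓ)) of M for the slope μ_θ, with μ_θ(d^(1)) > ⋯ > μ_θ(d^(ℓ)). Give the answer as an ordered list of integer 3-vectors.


Via rank(M_{q-1}∘⋯∘M_p): M ≅ I[1,3]^2, I[2,2], I[2,3], I[3,3].
μ_θ-semistable layers: μ^(1)=23; μ^(2)=-12; μ^(3)=-22

((0, 0, 4); (0, 4, 0); (2, 0, 0))


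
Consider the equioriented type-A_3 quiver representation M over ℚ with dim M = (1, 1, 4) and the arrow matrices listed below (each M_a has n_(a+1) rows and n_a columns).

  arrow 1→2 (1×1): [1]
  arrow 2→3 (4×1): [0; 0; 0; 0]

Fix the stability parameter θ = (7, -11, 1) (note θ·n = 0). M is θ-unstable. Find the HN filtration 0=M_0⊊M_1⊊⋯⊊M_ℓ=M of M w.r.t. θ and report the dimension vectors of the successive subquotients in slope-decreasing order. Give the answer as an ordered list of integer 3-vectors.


Barcode: M ≅ I[1,2], I[3,3]^4. HN layers by μ_θ (2 steps, strictly decreasing):
  μ^(1)=1; μ^(2)=-2

((0, 0, 4); (1, 1, 0))


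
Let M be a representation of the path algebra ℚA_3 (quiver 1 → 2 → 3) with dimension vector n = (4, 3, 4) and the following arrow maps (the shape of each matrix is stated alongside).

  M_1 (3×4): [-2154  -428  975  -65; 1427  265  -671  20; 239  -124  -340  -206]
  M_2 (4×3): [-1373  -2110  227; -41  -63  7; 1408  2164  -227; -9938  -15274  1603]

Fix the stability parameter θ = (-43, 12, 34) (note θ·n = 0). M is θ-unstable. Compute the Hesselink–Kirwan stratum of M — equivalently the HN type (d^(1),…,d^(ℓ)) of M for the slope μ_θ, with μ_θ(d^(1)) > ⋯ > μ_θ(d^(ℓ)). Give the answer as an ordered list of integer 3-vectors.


Barcode: M ≅ I[1,1], I[1,3]^3, I[3,3]. HN layers by μ_θ (3 steps, strictly decreasing):
  μ^(1)=34; μ^(2)=12; μ^(3)=-43

((0, 0, 4); (0, 3, 0); (4, 0, 0))


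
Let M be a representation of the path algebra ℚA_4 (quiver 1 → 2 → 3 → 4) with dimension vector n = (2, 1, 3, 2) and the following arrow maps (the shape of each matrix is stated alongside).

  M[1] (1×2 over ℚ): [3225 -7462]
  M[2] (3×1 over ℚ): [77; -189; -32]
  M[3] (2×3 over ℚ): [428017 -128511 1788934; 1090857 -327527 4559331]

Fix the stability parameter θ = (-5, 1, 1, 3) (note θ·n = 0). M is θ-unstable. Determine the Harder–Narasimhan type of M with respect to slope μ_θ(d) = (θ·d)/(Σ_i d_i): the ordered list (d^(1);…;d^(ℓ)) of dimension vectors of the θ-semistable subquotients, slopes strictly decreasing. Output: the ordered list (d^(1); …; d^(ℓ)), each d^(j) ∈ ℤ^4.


Barcode: M ≅ I[1,1], I[1,3], I[3,4]^2. HN layers by μ_θ (3 steps, strictly decreasing):
  μ^(1)=3; μ^(2)=1; μ^(3)=-5

((0, 0, 0, 2); (0, 1, 3, 0); (2, 0, 0, 0))


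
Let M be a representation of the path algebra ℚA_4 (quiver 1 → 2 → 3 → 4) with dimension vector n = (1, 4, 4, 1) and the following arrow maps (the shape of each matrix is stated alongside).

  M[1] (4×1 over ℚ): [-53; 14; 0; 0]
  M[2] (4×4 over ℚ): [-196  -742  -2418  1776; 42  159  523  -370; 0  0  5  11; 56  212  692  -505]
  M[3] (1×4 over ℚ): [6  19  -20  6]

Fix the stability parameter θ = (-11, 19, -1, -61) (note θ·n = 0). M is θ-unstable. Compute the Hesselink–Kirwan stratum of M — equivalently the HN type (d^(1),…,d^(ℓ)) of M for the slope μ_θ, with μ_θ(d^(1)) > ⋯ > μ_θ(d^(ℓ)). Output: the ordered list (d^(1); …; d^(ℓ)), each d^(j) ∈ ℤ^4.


Barcode: M ≅ I[1,2], I[2,3]^2, I[2,4], I[3,3]. HN layers by μ_θ (5 steps, strictly decreasing):
  μ^(1)=19; μ^(2)=9; μ^(3)=-1; μ^(4)=-11; μ^(5)=-43/3

((0, 1, 0, 0); (0, 2, 2, 0); (0, 0, 1, 0); (1, 0, 0, 0); (0, 1, 1, 1))


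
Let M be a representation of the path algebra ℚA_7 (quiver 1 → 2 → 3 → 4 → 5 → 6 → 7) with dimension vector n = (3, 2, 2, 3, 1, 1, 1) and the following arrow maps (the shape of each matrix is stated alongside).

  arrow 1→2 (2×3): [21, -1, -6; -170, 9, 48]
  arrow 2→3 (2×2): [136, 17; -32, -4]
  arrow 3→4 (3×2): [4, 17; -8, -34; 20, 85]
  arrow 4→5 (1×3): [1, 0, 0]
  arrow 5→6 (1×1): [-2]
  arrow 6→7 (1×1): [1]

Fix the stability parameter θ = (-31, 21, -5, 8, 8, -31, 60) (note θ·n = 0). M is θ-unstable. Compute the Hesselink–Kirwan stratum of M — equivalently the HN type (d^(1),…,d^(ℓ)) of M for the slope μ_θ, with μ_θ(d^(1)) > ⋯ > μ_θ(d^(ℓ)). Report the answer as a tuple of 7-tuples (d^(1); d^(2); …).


Barcode: M ≅ I[1,1], I[1,2], I[1,3], I[3,7], I[4,4]^2. HN layers by μ_θ (5 steps, strictly decreasing):
  μ^(1)=60; μ^(2)=21; μ^(3)=8; μ^(4)=-5; μ^(5)=-31

((0, 0, 0, 0, 0, 0, 1); (0, 1, 0, 0, 0, 0, 0); (0, 1, 1, 2, 0, 0, 0); (0, 0, 1, 1, 1, 1, 0); (3, 0, 0, 0, 0, 0, 0))


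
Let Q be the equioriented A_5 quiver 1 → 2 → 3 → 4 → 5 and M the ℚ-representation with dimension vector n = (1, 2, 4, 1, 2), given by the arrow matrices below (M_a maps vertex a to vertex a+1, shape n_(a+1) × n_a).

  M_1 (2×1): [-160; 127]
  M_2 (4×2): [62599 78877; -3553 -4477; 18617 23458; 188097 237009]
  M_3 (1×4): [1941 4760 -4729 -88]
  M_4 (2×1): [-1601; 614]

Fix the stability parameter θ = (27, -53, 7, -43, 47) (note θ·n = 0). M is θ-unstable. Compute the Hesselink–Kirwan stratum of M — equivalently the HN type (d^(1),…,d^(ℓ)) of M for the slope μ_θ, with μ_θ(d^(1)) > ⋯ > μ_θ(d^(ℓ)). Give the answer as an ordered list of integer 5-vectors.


Interval decomposition of M: I[1,5], I[2,3], I[3,3]^2, I[5,5].
HN type (ℓ=4): μ^(1)=47; μ^(2)=7; μ^(3)=-31/2; μ^(4)=-53

((0, 0, 0, 0, 2); (0, 0, 3, 0, 0); (1, 1, 1, 1, 0); (0, 1, 0, 0, 0))


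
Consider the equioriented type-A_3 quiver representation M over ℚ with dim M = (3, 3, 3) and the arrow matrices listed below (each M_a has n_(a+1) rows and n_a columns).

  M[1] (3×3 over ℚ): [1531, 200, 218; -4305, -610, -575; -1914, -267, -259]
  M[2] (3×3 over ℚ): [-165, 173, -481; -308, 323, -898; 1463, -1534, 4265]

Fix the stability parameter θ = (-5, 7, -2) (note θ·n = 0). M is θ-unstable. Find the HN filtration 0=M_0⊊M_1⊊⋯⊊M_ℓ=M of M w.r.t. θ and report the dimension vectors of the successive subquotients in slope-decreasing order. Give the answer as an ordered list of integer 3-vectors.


Via rank(M_{q-1}∘⋯∘M_p): M ≅ I[1,2], I[1,3]^2, I[3,3].
μ_θ-semistable layers: μ^(1)=7; μ^(2)=5/2; μ^(3)=-2; μ^(4)=-5

((0, 1, 0); (0, 2, 2); (0, 0, 1); (3, 0, 0))


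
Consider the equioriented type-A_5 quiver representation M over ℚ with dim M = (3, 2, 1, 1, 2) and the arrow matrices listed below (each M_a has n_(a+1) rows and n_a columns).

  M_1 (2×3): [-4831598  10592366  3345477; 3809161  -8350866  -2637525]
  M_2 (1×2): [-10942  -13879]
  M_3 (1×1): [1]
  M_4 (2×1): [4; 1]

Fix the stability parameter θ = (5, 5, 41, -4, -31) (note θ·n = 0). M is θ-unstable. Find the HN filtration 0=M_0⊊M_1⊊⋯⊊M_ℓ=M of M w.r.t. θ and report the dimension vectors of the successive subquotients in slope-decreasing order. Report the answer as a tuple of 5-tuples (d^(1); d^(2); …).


Interval decomposition of M: I[1,1], I[1,2], I[1,5], I[5,5].
HN type (ℓ=3): μ^(1)=5; μ^(2)=16/5; μ^(3)=-31

((2, 1, 0, 0, 0); (1, 1, 1, 1, 1); (0, 0, 0, 0, 1))


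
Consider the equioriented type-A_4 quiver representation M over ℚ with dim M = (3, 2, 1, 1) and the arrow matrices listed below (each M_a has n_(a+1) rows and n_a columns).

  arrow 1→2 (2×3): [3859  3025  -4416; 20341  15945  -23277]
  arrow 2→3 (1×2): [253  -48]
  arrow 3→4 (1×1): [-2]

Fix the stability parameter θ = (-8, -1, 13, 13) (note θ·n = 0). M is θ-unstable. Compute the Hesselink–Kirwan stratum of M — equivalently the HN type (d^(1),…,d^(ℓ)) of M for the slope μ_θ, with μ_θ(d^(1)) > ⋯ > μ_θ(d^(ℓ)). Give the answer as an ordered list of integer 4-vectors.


Barcode: M ≅ I[1,1], I[1,2], I[1,4]. HN layers by μ_θ (3 steps, strictly decreasing):
  μ^(1)=13; μ^(2)=-1; μ^(3)=-8

((0, 0, 1, 1); (0, 2, 0, 0); (3, 0, 0, 0))


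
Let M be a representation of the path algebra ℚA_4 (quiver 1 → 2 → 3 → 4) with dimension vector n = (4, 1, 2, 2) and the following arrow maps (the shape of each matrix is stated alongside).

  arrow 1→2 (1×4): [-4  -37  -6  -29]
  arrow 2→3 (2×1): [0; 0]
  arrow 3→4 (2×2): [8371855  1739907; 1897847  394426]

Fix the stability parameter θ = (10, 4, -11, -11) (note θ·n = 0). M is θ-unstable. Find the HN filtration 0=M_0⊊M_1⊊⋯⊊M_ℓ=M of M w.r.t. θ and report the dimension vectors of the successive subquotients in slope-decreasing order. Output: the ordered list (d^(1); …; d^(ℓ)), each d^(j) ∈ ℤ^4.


Barcode: M ≅ I[1,1]^3, I[1,2], I[3,4]^2. HN layers by μ_θ (3 steps, strictly decreasing):
  μ^(1)=10; μ^(2)=7; μ^(3)=-11

((3, 0, 0, 0); (1, 1, 0, 0); (0, 0, 2, 2))


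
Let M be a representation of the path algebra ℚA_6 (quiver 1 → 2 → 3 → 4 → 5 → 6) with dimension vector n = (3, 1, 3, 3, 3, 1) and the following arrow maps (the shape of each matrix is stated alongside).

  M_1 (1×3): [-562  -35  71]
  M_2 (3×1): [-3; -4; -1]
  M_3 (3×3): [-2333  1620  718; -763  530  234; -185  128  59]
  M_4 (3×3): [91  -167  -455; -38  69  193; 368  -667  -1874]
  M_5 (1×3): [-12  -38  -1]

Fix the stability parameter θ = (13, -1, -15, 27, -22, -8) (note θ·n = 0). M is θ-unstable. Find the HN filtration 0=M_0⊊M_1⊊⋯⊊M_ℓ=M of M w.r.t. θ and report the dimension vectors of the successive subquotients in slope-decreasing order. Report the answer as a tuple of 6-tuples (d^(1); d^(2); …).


Interval decomposition of M: I[1,1]^2, I[1,6], I[3,5]^2.
HN type (ℓ=4): μ^(1)=13; μ^(2)=5/2; μ^(3)=-1; μ^(4)=-15

((2, 0, 0, 0, 0, 0); (0, 0, 0, 2, 2, 0); (1, 1, 1, 1, 1, 1); (0, 0, 2, 0, 0, 0))


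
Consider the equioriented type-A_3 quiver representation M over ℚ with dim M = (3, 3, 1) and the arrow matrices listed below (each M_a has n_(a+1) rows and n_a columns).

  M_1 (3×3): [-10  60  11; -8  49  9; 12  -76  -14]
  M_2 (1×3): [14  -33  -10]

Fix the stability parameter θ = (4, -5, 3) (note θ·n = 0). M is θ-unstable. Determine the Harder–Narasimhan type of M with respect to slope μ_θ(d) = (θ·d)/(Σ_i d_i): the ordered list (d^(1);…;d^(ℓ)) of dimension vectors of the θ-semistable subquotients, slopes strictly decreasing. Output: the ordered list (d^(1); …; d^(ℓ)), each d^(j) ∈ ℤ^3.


Via rank(M_{q-1}∘⋯∘M_p): M ≅ I[1,1], I[1,2], I[1,3], I[2,2].
μ_θ-semistable layers: μ^(1)=4; μ^(2)=3; μ^(3)=-1/2; μ^(4)=-5

((1, 0, 0); (0, 0, 1); (2, 2, 0); (0, 1, 0))


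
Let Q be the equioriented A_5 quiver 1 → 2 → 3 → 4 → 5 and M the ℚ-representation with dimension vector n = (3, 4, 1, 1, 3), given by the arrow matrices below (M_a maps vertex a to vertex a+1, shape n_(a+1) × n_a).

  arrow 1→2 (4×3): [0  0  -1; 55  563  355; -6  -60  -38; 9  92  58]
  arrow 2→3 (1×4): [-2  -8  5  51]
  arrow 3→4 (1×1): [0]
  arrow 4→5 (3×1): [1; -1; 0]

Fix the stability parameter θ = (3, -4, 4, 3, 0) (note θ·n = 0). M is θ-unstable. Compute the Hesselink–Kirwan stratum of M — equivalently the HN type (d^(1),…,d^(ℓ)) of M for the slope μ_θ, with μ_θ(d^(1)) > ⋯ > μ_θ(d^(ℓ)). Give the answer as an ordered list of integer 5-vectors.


Barcode: M ≅ I[1,2]^2, I[1,3], I[2,2], I[4,5], I[5,5]^2. HN layers by μ_θ (5 steps, strictly decreasing):
  μ^(1)=4; μ^(2)=3/2; μ^(3)=0; μ^(4)=-1/2; μ^(5)=-4

((0, 0, 1, 0, 0); (0, 0, 0, 1, 1); (0, 0, 0, 0, 2); (3, 3, 0, 0, 0); (0, 1, 0, 0, 0))


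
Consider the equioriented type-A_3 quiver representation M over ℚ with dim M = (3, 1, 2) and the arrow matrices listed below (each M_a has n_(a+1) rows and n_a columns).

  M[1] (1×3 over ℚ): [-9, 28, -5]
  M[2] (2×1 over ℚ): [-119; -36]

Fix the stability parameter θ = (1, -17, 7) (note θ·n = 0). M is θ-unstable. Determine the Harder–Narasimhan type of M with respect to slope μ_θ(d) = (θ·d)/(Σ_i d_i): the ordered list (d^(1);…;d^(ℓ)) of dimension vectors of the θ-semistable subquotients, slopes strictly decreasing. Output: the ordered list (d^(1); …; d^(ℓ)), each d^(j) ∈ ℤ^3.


Barcode: M ≅ I[1,1]^2, I[1,3], I[3,3]. HN layers by μ_θ (3 steps, strictly decreasing):
  μ^(1)=7; μ^(2)=1; μ^(3)=-8

((0, 0, 2); (2, 0, 0); (1, 1, 0))


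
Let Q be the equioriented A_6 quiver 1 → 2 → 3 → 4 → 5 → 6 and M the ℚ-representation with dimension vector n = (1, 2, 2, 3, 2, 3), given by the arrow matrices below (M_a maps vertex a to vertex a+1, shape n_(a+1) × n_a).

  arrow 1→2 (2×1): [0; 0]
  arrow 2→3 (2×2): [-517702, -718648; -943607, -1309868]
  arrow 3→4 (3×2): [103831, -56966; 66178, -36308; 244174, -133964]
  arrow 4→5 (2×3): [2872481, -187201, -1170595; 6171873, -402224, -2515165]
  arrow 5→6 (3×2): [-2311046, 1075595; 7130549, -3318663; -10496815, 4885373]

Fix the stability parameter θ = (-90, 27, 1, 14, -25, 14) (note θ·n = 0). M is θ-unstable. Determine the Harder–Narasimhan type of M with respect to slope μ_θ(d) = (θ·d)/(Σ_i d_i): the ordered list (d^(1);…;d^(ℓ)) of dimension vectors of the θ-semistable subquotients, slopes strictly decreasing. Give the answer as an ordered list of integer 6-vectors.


Barcode: M ≅ I[1,1], I[2,2], I[2,3], I[3,6], I[4,4], I[4,6], I[6,6]. HN layers by μ_θ (5 steps, strictly decreasing):
  μ^(1)=27; μ^(2)=14; μ^(3)=-10/3; μ^(4)=-11/2; μ^(5)=-90

((0, 1, 0, 0, 0, 0); (0, 1, 1, 1, 0, 3); (0, 0, 1, 1, 1, 0); (0, 0, 0, 1, 1, 0); (1, 0, 0, 0, 0, 0))


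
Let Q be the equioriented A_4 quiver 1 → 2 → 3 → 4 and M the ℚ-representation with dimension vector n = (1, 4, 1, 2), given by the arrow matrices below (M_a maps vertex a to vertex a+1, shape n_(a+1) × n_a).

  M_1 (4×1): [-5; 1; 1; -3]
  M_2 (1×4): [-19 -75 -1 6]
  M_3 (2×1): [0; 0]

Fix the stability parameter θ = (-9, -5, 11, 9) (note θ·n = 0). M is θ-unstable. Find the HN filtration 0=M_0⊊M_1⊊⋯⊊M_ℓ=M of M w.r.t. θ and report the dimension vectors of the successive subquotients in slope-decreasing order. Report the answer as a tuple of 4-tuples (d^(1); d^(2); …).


Interval decomposition of M: I[1,3], I[2,2]^3, I[4,4]^2.
HN type (ℓ=4): μ^(1)=11; μ^(2)=9; μ^(3)=-5; μ^(4)=-9

((0, 0, 1, 0); (0, 0, 0, 2); (0, 4, 0, 0); (1, 0, 0, 0))


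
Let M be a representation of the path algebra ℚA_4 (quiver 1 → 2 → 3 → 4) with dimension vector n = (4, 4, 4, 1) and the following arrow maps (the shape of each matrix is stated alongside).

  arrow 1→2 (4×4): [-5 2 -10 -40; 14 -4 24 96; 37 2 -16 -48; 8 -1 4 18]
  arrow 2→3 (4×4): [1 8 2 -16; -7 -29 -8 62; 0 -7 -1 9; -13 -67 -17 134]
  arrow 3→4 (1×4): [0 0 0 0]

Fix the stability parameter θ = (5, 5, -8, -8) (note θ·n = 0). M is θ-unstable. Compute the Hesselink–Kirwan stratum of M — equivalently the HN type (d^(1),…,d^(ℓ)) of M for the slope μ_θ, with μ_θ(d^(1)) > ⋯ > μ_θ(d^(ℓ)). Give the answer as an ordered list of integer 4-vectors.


Interval decomposition of M: I[1,3]^4, I[4,4].
HN type (ℓ=2): μ^(1)=2/3; μ^(2)=-8

((4, 4, 4, 0); (0, 0, 0, 1))


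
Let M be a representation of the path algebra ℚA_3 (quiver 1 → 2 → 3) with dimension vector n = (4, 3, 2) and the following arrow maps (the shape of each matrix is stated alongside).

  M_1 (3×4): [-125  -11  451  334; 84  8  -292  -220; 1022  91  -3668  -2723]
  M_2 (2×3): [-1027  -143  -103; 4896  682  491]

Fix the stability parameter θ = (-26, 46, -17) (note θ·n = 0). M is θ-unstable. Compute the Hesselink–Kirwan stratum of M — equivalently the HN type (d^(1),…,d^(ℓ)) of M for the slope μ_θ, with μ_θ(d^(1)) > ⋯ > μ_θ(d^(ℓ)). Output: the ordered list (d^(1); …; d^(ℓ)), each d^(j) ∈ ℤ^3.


Via rank(M_{q-1}∘⋯∘M_p): M ≅ I[1,1]^2, I[1,3]^2, I[2,2].
μ_θ-semistable layers: μ^(1)=46; μ^(2)=29/2; μ^(3)=-26

((0, 1, 0); (0, 2, 2); (4, 0, 0))


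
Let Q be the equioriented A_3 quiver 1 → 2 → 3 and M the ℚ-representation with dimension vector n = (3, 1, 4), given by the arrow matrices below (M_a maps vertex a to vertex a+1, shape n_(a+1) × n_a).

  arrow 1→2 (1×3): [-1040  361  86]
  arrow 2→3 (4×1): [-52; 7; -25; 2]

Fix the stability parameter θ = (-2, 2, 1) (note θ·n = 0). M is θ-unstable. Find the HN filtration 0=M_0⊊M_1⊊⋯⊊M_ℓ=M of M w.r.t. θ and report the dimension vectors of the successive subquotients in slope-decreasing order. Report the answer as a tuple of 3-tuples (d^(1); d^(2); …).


Barcode: M ≅ I[1,1]^2, I[1,3], I[3,3]^3. HN layers by μ_θ (3 steps, strictly decreasing):
  μ^(1)=3/2; μ^(2)=1; μ^(3)=-2

((0, 1, 1); (0, 0, 3); (3, 0, 0))


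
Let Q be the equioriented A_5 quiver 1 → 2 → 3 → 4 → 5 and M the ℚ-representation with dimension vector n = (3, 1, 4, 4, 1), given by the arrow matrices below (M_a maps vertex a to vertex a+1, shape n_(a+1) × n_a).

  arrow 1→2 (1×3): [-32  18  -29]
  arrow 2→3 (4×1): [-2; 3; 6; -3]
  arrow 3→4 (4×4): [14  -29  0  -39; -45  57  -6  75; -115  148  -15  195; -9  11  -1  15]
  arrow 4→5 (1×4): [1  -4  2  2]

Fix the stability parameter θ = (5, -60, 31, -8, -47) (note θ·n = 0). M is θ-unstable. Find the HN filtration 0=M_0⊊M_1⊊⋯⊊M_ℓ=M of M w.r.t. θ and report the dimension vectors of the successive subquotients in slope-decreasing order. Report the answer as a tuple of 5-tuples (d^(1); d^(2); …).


Barcode: M ≅ I[1,1]^2, I[1,4], I[3,4]^2, I[3,5]. HN layers by μ_θ (4 steps, strictly decreasing):
  μ^(1)=23/2; μ^(2)=5; μ^(3)=-8; μ^(4)=-55/2

((0, 0, 3, 3, 0); (2, 0, 0, 0, 0); (0, 0, 1, 1, 1); (1, 1, 0, 0, 0))


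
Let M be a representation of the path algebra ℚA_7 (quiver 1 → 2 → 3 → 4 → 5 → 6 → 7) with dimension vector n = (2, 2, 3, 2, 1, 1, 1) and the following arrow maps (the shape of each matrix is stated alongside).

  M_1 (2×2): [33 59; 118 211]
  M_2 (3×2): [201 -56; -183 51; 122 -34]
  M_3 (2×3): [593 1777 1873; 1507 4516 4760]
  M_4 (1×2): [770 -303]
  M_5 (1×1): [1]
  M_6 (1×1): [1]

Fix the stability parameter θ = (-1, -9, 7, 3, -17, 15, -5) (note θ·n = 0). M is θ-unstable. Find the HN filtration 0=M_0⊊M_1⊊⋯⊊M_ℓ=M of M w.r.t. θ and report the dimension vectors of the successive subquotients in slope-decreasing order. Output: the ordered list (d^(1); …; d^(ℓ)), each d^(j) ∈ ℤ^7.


Interval decomposition of M: I[1,4], I[1,7], I[3,3].
HN type (ℓ=4): μ^(1)=7; μ^(2)=5; μ^(3)=-7/3; μ^(4)=-5

((0, 0, 1, 0, 0, 0, 0); (0, 0, 1, 1, 0, 1, 1); (0, 0, 1, 1, 1, 0, 0); (2, 2, 0, 0, 0, 0, 0))


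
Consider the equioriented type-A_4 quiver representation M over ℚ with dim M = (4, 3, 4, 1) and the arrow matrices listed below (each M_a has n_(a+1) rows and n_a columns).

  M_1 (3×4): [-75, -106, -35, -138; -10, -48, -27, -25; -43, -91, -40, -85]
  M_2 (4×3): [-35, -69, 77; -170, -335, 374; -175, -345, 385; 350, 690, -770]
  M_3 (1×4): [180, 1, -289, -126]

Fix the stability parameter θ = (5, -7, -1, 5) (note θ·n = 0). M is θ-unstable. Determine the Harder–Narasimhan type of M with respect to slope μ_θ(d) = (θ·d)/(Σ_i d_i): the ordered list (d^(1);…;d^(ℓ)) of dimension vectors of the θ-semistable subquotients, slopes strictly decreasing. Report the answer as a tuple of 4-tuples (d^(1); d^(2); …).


Via rank(M_{q-1}∘⋯∘M_p): M ≅ I[1,1], I[1,2], I[1,3], I[1,4], I[3,3]^2.
μ_θ-semistable layers: μ^(1)=5; μ^(2)=-1

((1, 0, 0, 1); (3, 3, 4, 0))


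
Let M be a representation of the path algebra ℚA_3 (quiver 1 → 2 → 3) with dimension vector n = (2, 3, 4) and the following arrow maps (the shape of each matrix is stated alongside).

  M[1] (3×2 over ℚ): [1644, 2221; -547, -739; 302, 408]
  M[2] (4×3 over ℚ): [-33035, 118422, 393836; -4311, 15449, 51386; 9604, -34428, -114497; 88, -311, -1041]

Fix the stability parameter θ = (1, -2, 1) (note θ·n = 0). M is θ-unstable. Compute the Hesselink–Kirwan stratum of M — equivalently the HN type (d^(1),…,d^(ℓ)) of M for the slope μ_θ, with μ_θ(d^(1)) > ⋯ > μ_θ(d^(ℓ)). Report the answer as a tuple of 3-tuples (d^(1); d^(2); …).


Interval decomposition of M: I[1,3]^2, I[2,3], I[3,3].
HN type (ℓ=3): μ^(1)=1; μ^(2)=-1/2; μ^(3)=-2

((0, 0, 4); (2, 2, 0); (0, 1, 0))


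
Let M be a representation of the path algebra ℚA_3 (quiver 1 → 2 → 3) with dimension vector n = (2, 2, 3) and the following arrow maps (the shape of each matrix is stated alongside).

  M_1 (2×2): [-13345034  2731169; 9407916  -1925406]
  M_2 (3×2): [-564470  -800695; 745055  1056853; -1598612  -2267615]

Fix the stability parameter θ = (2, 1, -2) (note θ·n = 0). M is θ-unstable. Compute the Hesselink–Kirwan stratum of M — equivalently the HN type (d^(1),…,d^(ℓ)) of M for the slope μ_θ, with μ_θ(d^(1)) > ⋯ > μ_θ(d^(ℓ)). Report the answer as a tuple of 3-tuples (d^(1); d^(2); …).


Via rank(M_{q-1}∘⋯∘M_p): M ≅ I[1,1], I[1,3], I[2,3], I[3,3].
μ_θ-semistable layers: μ^(1)=2; μ^(2)=1/3; μ^(3)=-1/2; μ^(4)=-2

((1, 0, 0); (1, 1, 1); (0, 1, 1); (0, 0, 1))


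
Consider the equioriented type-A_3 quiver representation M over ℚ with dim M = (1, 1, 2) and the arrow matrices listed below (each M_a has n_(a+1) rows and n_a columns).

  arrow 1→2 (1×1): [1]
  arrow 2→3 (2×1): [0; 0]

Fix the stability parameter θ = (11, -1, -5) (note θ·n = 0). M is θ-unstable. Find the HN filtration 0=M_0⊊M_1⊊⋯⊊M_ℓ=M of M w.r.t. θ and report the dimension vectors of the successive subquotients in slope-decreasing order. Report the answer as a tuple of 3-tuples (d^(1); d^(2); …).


Interval decomposition of M: I[1,2], I[3,3]^2.
HN type (ℓ=2): μ^(1)=5; μ^(2)=-5

((1, 1, 0); (0, 0, 2))


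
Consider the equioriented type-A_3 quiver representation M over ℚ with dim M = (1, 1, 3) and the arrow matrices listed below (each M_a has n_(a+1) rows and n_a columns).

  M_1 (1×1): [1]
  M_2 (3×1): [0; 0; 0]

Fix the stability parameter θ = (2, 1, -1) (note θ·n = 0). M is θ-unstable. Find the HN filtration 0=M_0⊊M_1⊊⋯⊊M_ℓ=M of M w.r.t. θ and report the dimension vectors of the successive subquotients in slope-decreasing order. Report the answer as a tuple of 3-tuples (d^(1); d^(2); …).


Barcode: M ≅ I[1,2], I[3,3]^3. HN layers by μ_θ (2 steps, strictly decreasing):
  μ^(1)=3/2; μ^(2)=-1

((1, 1, 0); (0, 0, 3))


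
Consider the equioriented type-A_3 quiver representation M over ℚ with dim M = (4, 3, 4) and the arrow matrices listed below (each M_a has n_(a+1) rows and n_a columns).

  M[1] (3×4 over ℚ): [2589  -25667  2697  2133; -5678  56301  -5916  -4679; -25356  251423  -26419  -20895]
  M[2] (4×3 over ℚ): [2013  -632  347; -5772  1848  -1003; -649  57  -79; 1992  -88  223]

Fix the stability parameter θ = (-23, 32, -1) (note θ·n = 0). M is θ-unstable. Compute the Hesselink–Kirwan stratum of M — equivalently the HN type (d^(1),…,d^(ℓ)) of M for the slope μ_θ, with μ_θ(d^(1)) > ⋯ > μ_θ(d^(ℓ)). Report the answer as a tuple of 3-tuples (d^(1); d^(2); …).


Via rank(M_{q-1}∘⋯∘M_p): M ≅ I[1,1], I[1,3]^3, I[3,3].
μ_θ-semistable layers: μ^(1)=31/2; μ^(2)=-1; μ^(3)=-23

((0, 3, 3); (0, 0, 1); (4, 0, 0))


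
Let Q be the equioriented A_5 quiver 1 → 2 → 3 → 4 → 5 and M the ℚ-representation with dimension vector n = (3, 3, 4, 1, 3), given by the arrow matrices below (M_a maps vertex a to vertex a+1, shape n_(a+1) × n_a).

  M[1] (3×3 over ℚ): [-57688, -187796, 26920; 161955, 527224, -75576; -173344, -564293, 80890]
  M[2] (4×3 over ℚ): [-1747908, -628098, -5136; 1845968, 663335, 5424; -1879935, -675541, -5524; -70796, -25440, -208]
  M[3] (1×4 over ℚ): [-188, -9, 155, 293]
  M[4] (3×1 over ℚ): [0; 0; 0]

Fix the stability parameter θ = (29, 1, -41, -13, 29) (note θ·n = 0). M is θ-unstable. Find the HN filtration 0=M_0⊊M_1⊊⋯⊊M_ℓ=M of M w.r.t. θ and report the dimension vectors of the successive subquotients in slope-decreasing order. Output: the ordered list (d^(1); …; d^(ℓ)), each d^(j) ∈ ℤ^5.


Interval decomposition of M: I[1,1], I[1,2], I[1,4], I[2,3], I[3,3]^2, I[5,5]^3.
HN type (ℓ=5): μ^(1)=29; μ^(2)=15; μ^(3)=-6; μ^(4)=-20; μ^(5)=-41

((1, 0, 0, 0, 3); (1, 1, 0, 0, 0); (1, 1, 1, 1, 0); (0, 1, 1, 0, 0); (0, 0, 2, 0, 0))


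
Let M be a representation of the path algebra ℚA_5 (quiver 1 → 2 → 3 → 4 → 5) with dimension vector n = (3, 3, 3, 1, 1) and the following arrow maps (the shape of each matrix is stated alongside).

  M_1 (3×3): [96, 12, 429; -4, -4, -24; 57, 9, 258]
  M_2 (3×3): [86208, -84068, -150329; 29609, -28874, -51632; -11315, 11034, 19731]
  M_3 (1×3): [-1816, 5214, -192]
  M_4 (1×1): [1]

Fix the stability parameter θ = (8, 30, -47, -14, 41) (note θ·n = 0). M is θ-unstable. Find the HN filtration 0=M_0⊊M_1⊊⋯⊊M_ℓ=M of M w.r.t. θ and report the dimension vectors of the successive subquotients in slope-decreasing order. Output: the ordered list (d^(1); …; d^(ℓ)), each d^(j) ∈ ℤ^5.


Barcode: M ≅ I[1,1], I[1,3], I[1,5], I[2,2], I[3,3]. HN layers by μ_θ (6 steps, strictly decreasing):
  μ^(1)=41; μ^(2)=30; μ^(3)=8; μ^(4)=-3; μ^(5)=-23/4; μ^(6)=-47

((0, 0, 0, 0, 1); (0, 1, 0, 0, 0); (1, 0, 0, 0, 0); (1, 1, 1, 0, 0); (1, 1, 1, 1, 0); (0, 0, 1, 0, 0))


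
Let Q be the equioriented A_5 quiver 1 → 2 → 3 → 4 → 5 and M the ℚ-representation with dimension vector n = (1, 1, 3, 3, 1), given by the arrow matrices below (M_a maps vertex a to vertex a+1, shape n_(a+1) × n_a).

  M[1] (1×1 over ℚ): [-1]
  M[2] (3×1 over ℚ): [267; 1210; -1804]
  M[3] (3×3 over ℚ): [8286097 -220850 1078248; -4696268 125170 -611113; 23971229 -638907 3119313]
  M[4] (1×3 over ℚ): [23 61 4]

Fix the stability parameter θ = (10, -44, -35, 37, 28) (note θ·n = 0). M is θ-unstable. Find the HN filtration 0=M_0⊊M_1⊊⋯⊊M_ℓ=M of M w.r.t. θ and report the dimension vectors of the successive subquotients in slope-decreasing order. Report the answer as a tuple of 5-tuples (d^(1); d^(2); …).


Barcode: M ≅ I[1,5], I[3,4]^2. HN layers by μ_θ (4 steps, strictly decreasing):
  μ^(1)=37; μ^(2)=65/2; μ^(3)=-23; μ^(4)=-35

((0, 0, 0, 2, 0); (0, 0, 0, 1, 1); (1, 1, 1, 0, 0); (0, 0, 2, 0, 0))


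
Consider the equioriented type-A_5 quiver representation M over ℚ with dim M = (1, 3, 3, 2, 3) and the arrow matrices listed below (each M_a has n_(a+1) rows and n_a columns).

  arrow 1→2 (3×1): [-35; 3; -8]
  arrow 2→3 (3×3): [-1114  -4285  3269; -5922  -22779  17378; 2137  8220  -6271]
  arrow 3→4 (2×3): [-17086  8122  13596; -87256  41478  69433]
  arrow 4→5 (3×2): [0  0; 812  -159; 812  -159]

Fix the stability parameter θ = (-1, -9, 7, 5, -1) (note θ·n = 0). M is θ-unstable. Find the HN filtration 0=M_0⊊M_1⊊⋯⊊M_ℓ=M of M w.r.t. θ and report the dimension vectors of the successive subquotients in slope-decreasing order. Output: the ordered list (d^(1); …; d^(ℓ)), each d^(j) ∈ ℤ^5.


Barcode: M ≅ I[1,5], I[2,3], I[2,4], I[5,5]^2. HN layers by μ_θ (6 steps, strictly decreasing):
  μ^(1)=7; μ^(2)=6; μ^(3)=11/3; μ^(4)=-1; μ^(5)=-5; μ^(6)=-9

((0, 0, 1, 0, 0); (0, 0, 1, 1, 0); (0, 0, 1, 1, 1); (0, 0, 0, 0, 2); (1, 1, 0, 0, 0); (0, 2, 0, 0, 0))


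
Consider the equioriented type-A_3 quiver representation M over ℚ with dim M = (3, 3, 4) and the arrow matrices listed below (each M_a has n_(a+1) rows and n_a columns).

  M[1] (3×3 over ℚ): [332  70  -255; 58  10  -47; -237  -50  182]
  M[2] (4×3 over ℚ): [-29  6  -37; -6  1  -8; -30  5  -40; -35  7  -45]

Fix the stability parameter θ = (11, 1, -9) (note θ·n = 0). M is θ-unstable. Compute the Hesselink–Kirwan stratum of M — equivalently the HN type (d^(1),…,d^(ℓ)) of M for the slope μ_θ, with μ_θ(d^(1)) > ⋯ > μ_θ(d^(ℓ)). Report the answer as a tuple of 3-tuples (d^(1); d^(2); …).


Via rank(M_{q-1}∘⋯∘M_p): M ≅ I[1,1], I[1,3]^2, I[2,2], I[3,3]^2.
μ_θ-semistable layers: μ^(1)=11; μ^(2)=1; μ^(3)=-9

((1, 0, 0); (2, 3, 2); (0, 0, 2))


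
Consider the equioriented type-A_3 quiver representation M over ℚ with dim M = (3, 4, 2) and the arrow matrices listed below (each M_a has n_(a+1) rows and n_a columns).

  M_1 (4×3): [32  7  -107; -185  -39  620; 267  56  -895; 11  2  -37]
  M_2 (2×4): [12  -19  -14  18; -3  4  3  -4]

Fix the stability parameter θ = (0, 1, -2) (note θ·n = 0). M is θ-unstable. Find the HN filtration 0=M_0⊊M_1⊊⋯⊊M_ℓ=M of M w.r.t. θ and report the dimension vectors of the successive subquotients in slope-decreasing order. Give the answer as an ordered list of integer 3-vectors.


Via rank(M_{q-1}∘⋯∘M_p): M ≅ I[1,2], I[1,3]^2, I[2,2].
μ_θ-semistable layers: μ^(1)=1; μ^(2)=0; μ^(3)=-1/3

((0, 2, 0); (1, 0, 0); (2, 2, 2))


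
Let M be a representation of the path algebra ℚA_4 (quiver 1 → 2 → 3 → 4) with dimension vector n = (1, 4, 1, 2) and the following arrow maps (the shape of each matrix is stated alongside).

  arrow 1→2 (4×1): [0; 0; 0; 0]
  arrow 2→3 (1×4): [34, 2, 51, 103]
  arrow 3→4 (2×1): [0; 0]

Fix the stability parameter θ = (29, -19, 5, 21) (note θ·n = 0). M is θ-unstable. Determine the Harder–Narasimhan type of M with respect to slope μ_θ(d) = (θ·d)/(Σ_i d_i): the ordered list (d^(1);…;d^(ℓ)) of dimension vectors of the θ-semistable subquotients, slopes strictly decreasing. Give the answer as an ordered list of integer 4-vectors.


Via rank(M_{q-1}∘⋯∘M_p): M ≅ I[1,1], I[2,2]^3, I[2,3], I[4,4]^2.
μ_θ-semistable layers: μ^(1)=29; μ^(2)=21; μ^(3)=5; μ^(4)=-19

((1, 0, 0, 0); (0, 0, 0, 2); (0, 0, 1, 0); (0, 4, 0, 0))


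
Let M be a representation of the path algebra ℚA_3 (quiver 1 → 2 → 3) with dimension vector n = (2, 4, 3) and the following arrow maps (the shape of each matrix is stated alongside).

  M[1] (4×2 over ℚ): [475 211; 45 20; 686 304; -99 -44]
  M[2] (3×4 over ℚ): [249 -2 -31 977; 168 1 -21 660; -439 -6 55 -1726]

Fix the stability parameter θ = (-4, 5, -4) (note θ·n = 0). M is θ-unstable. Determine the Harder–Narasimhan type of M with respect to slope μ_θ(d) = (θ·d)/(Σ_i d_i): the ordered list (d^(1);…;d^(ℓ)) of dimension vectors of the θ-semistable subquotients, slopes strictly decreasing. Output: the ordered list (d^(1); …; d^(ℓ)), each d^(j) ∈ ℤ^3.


Barcode: M ≅ I[1,3]^2, I[2,2], I[2,3]. HN layers by μ_θ (3 steps, strictly decreasing):
  μ^(1)=5; μ^(2)=1/2; μ^(3)=-4

((0, 1, 0); (0, 3, 3); (2, 0, 0))


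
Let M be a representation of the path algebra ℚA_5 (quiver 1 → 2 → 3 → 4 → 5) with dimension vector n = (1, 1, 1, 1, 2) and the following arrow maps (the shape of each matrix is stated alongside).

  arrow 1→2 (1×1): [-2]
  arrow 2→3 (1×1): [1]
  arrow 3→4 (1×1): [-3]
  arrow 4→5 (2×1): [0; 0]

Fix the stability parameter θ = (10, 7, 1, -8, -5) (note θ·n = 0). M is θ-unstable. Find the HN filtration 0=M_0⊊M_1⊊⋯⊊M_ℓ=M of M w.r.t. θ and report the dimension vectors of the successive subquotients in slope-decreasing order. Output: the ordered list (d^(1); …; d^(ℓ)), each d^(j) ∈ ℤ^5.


Interval decomposition of M: I[1,4], I[5,5]^2.
HN type (ℓ=2): μ^(1)=5/2; μ^(2)=-5

((1, 1, 1, 1, 0); (0, 0, 0, 0, 2))


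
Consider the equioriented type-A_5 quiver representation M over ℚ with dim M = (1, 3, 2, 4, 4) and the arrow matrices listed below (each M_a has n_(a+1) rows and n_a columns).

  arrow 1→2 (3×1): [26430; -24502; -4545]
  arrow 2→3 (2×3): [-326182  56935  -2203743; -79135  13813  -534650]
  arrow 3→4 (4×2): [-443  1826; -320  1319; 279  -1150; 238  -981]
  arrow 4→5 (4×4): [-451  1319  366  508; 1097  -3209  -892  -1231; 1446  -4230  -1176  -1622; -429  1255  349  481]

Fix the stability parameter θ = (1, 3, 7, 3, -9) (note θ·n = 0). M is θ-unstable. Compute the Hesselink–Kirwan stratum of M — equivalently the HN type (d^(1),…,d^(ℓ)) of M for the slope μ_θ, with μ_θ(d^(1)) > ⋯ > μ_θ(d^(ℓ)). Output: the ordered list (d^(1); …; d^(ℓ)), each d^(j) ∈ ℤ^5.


Interval decomposition of M: I[1,5], I[2,2], I[2,5], I[4,4], I[4,5], I[5,5].
HN type (ℓ=4): μ^(1)=3; μ^(2)=1; μ^(3)=-3; μ^(4)=-9

((0, 1, 0, 1, 0); (1, 2, 2, 2, 2); (0, 0, 0, 1, 1); (0, 0, 0, 0, 1))


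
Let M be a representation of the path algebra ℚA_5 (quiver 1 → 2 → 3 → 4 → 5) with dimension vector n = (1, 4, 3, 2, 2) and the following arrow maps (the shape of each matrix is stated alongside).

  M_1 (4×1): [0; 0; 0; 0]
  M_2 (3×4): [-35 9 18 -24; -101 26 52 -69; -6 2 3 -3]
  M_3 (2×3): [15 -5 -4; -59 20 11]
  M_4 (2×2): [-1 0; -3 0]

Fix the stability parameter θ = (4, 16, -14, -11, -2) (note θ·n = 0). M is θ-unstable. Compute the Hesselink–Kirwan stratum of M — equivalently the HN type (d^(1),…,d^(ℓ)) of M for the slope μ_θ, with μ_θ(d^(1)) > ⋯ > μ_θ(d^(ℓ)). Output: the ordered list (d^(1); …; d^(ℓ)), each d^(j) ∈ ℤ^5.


Interval decomposition of M: I[1,1], I[2,2], I[2,3], I[2,4], I[2,5], I[5,5].
HN type (ℓ=5): μ^(1)=16; μ^(2)=4; μ^(3)=1; μ^(4)=-2; μ^(5)=-3

((0, 1, 0, 0, 0); (1, 0, 0, 0, 0); (0, 1, 1, 0, 0); (0, 0, 0, 0, 2); (0, 2, 2, 2, 0))


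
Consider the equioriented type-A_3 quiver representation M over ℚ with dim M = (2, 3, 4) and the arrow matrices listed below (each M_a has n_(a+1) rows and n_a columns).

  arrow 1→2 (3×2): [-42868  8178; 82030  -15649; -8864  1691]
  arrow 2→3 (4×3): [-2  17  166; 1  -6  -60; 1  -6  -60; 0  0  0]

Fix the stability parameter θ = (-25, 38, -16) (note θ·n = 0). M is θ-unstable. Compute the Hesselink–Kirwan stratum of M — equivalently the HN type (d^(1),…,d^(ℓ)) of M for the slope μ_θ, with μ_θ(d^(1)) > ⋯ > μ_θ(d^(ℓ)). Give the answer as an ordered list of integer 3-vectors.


Barcode: M ≅ I[1,2], I[1,3], I[2,3], I[3,3]^2. HN layers by μ_θ (4 steps, strictly decreasing):
  μ^(1)=38; μ^(2)=11; μ^(3)=-16; μ^(4)=-25

((0, 1, 0); (0, 2, 2); (0, 0, 2); (2, 0, 0))


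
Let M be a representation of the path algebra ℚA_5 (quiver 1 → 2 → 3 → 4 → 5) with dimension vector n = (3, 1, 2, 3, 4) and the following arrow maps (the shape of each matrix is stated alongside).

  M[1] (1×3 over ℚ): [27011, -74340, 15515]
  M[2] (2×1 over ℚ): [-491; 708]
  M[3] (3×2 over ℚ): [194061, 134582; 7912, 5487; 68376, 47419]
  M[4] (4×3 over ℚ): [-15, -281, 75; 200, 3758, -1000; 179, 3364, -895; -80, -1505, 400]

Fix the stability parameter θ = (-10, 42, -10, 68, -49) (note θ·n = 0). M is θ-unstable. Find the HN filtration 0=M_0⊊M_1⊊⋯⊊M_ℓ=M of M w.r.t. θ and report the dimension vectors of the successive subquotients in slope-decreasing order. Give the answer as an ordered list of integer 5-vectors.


Barcode: M ≅ I[1,1]^2, I[1,5], I[3,5], I[4,4], I[5,5]^2. HN layers by μ_θ (5 steps, strictly decreasing):
  μ^(1)=68; μ^(2)=51/4; μ^(3)=19/2; μ^(4)=-10; μ^(5)=-49

((0, 0, 0, 1, 0); (0, 1, 1, 1, 1); (0, 0, 0, 1, 1); (3, 0, 1, 0, 0); (0, 0, 0, 0, 2))


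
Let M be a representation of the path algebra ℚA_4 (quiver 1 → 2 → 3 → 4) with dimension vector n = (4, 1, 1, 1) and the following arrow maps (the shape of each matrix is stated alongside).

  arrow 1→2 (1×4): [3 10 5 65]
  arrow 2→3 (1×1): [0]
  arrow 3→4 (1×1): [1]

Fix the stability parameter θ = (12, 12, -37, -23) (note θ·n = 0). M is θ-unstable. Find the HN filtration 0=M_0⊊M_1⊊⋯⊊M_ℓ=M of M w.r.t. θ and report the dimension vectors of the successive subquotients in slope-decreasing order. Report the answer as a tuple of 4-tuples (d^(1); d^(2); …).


Interval decomposition of M: I[1,1]^3, I[1,2], I[3,4].
HN type (ℓ=3): μ^(1)=12; μ^(2)=-23; μ^(3)=-37

((4, 1, 0, 0); (0, 0, 0, 1); (0, 0, 1, 0))
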